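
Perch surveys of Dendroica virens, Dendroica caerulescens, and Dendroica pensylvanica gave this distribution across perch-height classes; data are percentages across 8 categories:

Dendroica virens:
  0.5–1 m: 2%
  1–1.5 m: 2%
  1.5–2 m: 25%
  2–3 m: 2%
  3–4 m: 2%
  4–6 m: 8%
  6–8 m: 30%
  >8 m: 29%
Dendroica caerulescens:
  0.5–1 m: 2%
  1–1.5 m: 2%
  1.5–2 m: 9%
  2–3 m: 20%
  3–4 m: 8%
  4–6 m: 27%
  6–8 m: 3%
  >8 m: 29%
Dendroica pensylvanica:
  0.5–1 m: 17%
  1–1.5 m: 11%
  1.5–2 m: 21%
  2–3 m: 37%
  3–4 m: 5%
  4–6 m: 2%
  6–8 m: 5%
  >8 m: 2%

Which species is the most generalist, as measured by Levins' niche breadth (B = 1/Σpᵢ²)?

Dendroica caerulescens

Convert percentages to proportions (divide by 100).
Σp_vireᵢ² = 0.02² + 0.02² + 0.25² + 0.02² + 0.02² + 0.08² + 0.30² + 0.29² = 0.0004 + 0.0004 + 0.0625 + 0.0004 + 0.0004 + 0.0064 + 0.0900 + 0.0841 = 0.2446
B_vire = 1 / 0.2446 = 4.0883
Σp_caerᵢ² = 0.02² + 0.02² + 0.09² + 0.20² + 0.08² + 0.27² + 0.03² + 0.29² = 0.0004 + 0.0004 + 0.0081 + 0.0400 + 0.0064 + 0.0729 + 0.0009 + 0.0841 = 0.2132
B_caer = 1 / 0.2132 = 4.6904
Σp_pensᵢ² = 0.17² + 0.11² + 0.21² + 0.37² + 0.05² + 0.02² + 0.05² + 0.02² = 0.0289 + 0.0121 + 0.0441 + 0.1369 + 0.0025 + 0.0004 + 0.0025 + 0.0004 = 0.2278
B_pens = 1 / 0.2278 = 4.3898
Highest B → broadest niche (most generalist): Dendroica caerulescens (B = 4.69).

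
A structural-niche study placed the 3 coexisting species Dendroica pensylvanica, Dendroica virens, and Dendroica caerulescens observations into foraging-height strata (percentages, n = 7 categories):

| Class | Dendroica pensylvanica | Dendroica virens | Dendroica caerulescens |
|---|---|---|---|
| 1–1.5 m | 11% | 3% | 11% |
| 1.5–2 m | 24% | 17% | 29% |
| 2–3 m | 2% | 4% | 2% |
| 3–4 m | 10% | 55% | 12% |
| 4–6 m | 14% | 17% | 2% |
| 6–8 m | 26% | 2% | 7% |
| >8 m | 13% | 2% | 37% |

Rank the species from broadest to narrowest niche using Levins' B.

Convert percentages to proportions (divide by 100).
Σp_pensᵢ² = 0.11² + 0.24² + 0.02² + 0.10² + 0.14² + 0.26² + 0.13² = 0.0121 + 0.0576 + 0.0004 + 0.0100 + 0.0196 + 0.0676 + 0.0169 = 0.1842
B_pens = 1 / 0.1842 = 5.4289
Σp_vireᵢ² = 0.03² + 0.17² + 0.04² + 0.55² + 0.17² + 0.02² + 0.02² = 0.0009 + 0.0289 + 0.0016 + 0.3025 + 0.0289 + 0.0004 + 0.0004 = 0.3636
B_vire = 1 / 0.3636 = 2.7503
Σp_caerᵢ² = 0.11² + 0.29² + 0.02² + 0.12² + 0.02² + 0.07² + 0.37² = 0.0121 + 0.0841 + 0.0004 + 0.0144 + 0.0004 + 0.0049 + 0.1369 = 0.2532
B_caer = 1 / 0.2532 = 3.9494
Ranking by B (broadest → narrowest): Dendroica pensylvanica (5.43) > Dendroica caerulescens (3.95) > Dendroica virens (2.75)

Dendroica pensylvanica > Dendroica caerulescens > Dendroica virens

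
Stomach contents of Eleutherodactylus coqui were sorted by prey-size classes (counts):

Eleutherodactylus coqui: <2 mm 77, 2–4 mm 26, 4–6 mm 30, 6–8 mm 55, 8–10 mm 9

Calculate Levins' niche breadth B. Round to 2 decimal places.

Proportions for Eleutherodactylus coqui (n=197): 77/197=0.3909, 26/197=0.1320, 30/197=0.1523, 55/197=0.2792, 9/197=0.0457
Σpᵢ² = 0.3909² + 0.1320² + 0.1523² + 0.2792² + 0.0457² = 0.152803 + 0.017424 + 0.023195 + 0.077953 + 0.002088 = 0.273463
B = 1 / 0.273463 = 3.6568

3.66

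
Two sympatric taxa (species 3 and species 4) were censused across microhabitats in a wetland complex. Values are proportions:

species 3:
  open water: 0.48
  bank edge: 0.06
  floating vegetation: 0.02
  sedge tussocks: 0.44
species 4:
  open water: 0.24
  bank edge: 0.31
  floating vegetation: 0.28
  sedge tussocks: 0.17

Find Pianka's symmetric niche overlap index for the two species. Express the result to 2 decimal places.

Σ p₁ᵢp₂ᵢ = 0.1152 + 0.0186 + 0.0056 + 0.0748 = 0.2142
Σp_1ᵢ² = 0.48² + 0.06² + 0.02² + 0.44² = 0.2304 + 0.0036 + 0.0004 + 0.1936 = 0.4280
Σp_2ᵢ² = 0.24² + 0.31² + 0.28² + 0.17² = 0.0576 + 0.0961 + 0.0784 + 0.0289 = 0.2610
O = 0.2142 / √(0.4280 × 0.2610) = 0.2142 / 0.33423 = 0.6409

0.64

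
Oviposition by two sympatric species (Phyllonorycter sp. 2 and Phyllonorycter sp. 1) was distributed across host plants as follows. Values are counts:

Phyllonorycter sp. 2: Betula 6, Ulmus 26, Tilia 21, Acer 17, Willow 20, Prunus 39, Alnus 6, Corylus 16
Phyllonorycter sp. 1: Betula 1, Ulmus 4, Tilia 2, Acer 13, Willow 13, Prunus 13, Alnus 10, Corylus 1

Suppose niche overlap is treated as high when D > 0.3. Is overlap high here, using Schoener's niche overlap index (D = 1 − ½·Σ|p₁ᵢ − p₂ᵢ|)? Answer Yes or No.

Proportions for Phyllonorycter sp. 2 (n=151): 6/151=0.0397, 26/151=0.1722, 21/151=0.1391, 17/151=0.1126, 20/151=0.1325, 39/151=0.2583, 6/151=0.0397, 16/151=0.1060
Proportions for Phyllonorycter sp. 1 (n=57): 1/57=0.0175, 4/57=0.0702, 2/57=0.0351, 13/57=0.2281, 13/57=0.2281, 13/57=0.2281, 10/57=0.1754, 1/57=0.0175
Σ|p₁ᵢ − p₂ᵢ| = 0.0222 + 0.1020 + 0.1040 + 0.1155 + 0.0956 + 0.0302 + 0.1357 + 0.0885 = 0.6937
D = 1 − ½ × 0.6937 = 1 − 0.34685 = 0.65315
D = 0.65315 > 0.3 → Yes.

Yes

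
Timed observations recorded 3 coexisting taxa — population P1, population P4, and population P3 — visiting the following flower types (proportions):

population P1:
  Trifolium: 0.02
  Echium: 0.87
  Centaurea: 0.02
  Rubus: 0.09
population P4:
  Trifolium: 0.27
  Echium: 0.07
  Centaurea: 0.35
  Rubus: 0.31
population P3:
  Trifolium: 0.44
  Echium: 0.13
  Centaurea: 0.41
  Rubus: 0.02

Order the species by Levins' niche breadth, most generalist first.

Σp_P1ᵢ² = 0.02² + 0.87² + 0.02² + 0.09² = 0.0004 + 0.7569 + 0.0004 + 0.0081 = 0.7658
B_P1 = 1 / 0.7658 = 1.3058
Σp_P4ᵢ² = 0.27² + 0.07² + 0.35² + 0.31² = 0.0729 + 0.0049 + 0.1225 + 0.0961 = 0.2964
B_P4 = 1 / 0.2964 = 3.3738
Σp_P3ᵢ² = 0.44² + 0.13² + 0.41² + 0.02² = 0.1936 + 0.0169 + 0.1681 + 0.0004 = 0.3790
B_P3 = 1 / 0.3790 = 2.6385
Ranking by B (broadest → narrowest): population P4 (3.37) > population P3 (2.64) > population P1 (1.31)

population P4 > population P3 > population P1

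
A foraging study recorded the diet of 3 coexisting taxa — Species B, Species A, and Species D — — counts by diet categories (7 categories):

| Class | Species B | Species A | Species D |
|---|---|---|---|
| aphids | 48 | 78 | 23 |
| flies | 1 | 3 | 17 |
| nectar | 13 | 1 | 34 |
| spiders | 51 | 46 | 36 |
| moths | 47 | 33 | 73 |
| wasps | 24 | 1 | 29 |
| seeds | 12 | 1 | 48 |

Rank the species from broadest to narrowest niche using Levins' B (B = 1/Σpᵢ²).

Species D > Species B > Species A

Proportions for Species B (n=196): 48/196=0.2449, 1/196=0.0051, 13/196=0.0663, 51/196=0.2602, 47/196=0.2398, 24/196=0.1224, 12/196=0.0612
Proportions for Species A (n=163): 78/163=0.4785, 3/163=0.0184, 1/163=0.0061, 46/163=0.2822, 33/163=0.2025, 1/163=0.0061, 1/163=0.0061
Proportions for Species D (n=260): 23/260=0.0885, 17/260=0.0654, 34/260=0.1308, 36/260=0.1385, 73/260=0.2808, 29/260=0.1115, 48/260=0.1846
Σp_Bᵢ² = 0.2449² + 0.0051² + 0.0663² + 0.2602² + 0.2398² + 0.1224² + 0.0612² = 0.059976 + 0.000026 + 0.004396 + 0.067704 + 0.057504 + 0.014982 + 0.003745 = 0.208333
B_B = 1 / 0.208333 = 4.8000
Σp_Aᵢ² = 0.4785² + 0.0184² + 0.0061² + 0.2822² + 0.2025² + 0.0061² + 0.0061² = 0.228962 + 0.000339 + 0.000037 + 0.079637 + 0.041006 + 0.000037 + 0.000037 = 0.350055
B_A = 1 / 0.350055 = 2.8567
Σp_Dᵢ² = 0.0885² + 0.0654² + 0.1308² + 0.1385² + 0.2808² + 0.1115² + 0.1846² = 0.007832 + 0.004277 + 0.017109 + 0.019182 + 0.078849 + 0.012432 + 0.034077 = 0.173758
B_D = 1 / 0.173758 = 5.7551
Ranking by B (broadest → narrowest): Species D (5.76) > Species B (4.80) > Species A (2.86)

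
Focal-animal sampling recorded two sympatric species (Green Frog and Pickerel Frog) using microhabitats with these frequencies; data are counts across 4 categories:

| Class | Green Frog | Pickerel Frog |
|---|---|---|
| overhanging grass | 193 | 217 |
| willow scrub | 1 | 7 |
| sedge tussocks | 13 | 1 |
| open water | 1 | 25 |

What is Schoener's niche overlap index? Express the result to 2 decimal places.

0.88

Proportions for Green Frog (n=208): 193/208=0.9279, 1/208=0.0048, 13/208=0.0625, 1/208=0.0048
Proportions for Pickerel Frog (n=250): 217/250=0.8680, 7/250=0.0280, 1/250=0.0040, 25/250=0.1000
Σ|p₁ᵢ − p₂ᵢ| = 0.0599 + 0.0232 + 0.0585 + 0.0952 = 0.2368
D = 1 − ½ × 0.2368 = 1 − 0.11840 = 0.88160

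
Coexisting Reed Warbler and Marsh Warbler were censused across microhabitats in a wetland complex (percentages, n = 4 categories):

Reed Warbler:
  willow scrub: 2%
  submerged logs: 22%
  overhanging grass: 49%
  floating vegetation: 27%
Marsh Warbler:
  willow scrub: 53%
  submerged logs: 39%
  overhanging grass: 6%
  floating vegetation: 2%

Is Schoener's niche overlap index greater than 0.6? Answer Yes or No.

No

Convert percentages to proportions (divide by 100).
Σ|p₁ᵢ − p₂ᵢ| = 0.51 + 0.17 + 0.43 + 0.25 = 1.36
D = 1 − ½ × 1.36 = 1 − 0.680 = 0.3200
D = 0.3200 < 0.6 → No.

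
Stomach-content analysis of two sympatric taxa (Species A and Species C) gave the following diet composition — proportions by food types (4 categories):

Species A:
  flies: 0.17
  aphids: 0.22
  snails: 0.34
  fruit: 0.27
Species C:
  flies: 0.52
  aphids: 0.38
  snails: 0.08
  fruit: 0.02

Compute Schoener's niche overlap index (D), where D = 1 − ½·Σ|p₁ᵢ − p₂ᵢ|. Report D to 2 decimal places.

Σ|p₁ᵢ − p₂ᵢ| = 0.35 + 0.16 + 0.26 + 0.25 = 1.02
D = 1 − ½ × 1.02 = 1 − 0.510 = 0.4900

0.49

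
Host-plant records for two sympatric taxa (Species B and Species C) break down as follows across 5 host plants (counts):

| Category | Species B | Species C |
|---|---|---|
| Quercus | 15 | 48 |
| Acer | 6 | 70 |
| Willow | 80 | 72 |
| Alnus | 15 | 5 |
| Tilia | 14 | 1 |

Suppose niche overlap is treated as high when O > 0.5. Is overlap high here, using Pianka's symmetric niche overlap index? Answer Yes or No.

Proportions for Species B (n=130): 15/130=0.1154, 6/130=0.0462, 80/130=0.6154, 15/130=0.1154, 14/130=0.1077
Proportions for Species C (n=196): 48/196=0.2449, 70/196=0.3571, 72/196=0.3673, 5/196=0.0255, 1/196=0.0051
Σ p₁ᵢp₂ᵢ = 0.028261 + 0.016498 + 0.226036 + 0.002943 + 0.000549 = 0.274287
Σp_1ᵢ² = 0.1154² + 0.0462² + 0.6154² + 0.1154² + 0.1077² = 0.013317 + 0.002134 + 0.378717 + 0.013317 + 0.011599 = 0.419084
Σp_2ᵢ² = 0.2449² + 0.3571² + 0.3673² + 0.0255² + 0.0051² = 0.059976 + 0.127520 + 0.134909 + 0.000650 + 0.000026 = 0.323081
O = 0.274287 / √(0.419084 × 0.323081) = 0.274287 / 0.3679648 = 0.7454
O = 0.7454 > 0.5 → Yes.

Yes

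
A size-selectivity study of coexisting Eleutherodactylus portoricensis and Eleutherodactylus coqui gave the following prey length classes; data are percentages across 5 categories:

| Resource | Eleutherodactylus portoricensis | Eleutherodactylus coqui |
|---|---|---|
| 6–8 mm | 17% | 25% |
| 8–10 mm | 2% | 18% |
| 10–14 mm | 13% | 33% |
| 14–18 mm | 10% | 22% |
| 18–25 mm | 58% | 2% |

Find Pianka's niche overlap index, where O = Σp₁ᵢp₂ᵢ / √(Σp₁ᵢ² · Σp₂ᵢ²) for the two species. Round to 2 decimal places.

0.39

Convert percentages to proportions (divide by 100).
Σ p₁ᵢp₂ᵢ = 0.0425 + 0.0036 + 0.0429 + 0.0220 + 0.0116 = 0.1226
Σp_1ᵢ² = 0.17² + 0.02² + 0.13² + 0.10² + 0.58² = 0.0289 + 0.0004 + 0.0169 + 0.0100 + 0.3364 = 0.3926
Σp_2ᵢ² = 0.25² + 0.18² + 0.33² + 0.22² + 0.02² = 0.0625 + 0.0324 + 0.1089 + 0.0484 + 0.0004 = 0.2526
O = 0.1226 / √(0.3926 × 0.2526) = 0.1226 / 0.31491 = 0.3893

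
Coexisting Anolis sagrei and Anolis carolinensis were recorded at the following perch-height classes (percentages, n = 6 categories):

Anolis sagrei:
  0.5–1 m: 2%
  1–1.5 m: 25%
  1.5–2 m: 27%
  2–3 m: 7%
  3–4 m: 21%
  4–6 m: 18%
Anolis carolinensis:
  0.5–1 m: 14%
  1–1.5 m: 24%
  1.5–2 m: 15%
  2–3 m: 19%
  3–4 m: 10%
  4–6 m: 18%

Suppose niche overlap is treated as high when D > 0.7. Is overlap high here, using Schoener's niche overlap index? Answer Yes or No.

Convert percentages to proportions (divide by 100).
Σ|p₁ᵢ − p₂ᵢ| = 0.12 + 0.01 + 0.12 + 0.12 + 0.11 + 0.00 = 0.48
D = 1 − ½ × 0.48 = 1 − 0.240 = 0.7600
D = 0.7600 > 0.7 → Yes.

Yes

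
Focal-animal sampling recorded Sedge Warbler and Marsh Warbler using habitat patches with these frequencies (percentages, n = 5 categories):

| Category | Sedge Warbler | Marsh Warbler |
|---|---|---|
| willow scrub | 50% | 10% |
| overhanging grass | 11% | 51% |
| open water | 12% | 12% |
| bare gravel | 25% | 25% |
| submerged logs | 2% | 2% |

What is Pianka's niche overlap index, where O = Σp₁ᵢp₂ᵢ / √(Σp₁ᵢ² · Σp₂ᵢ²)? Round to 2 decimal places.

Convert percentages to proportions (divide by 100).
Σ p₁ᵢp₂ᵢ = 0.0500 + 0.0561 + 0.0144 + 0.0625 + 0.0004 = 0.1834
Σp_1ᵢ² = 0.50² + 0.11² + 0.12² + 0.25² + 0.02² = 0.2500 + 0.0121 + 0.0144 + 0.0625 + 0.0004 = 0.3394
Σp_2ᵢ² = 0.10² + 0.51² + 0.12² + 0.25² + 0.02² = 0.0100 + 0.2601 + 0.0144 + 0.0625 + 0.0004 = 0.3474
O = 0.1834 / √(0.3394 × 0.3474) = 0.1834 / 0.34338 = 0.5341

0.53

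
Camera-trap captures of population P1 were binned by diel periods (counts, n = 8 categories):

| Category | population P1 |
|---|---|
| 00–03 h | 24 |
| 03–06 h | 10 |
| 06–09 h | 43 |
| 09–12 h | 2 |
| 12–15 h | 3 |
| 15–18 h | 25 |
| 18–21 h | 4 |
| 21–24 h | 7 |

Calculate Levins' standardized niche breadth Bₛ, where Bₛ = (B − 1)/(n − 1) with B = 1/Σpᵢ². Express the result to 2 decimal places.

0.47

Proportions for population P1 (n=118): 24/118=0.2034, 10/118=0.0847, 43/118=0.3644, 2/118=0.0169, 3/118=0.0254, 25/118=0.2119, 4/118=0.0339, 7/118=0.0593
Σpᵢ² = 0.2034² + 0.0847² + 0.3644² + 0.0169² + 0.0254² + 0.2119² + 0.0339² + 0.0593² = 0.041372 + 0.007174 + 0.132787 + 0.000286 + 0.000645 + 0.044902 + 0.001149 + 0.003516 = 0.231831
B = 1 / 0.231831 = 4.3135
Bₛ = (B − 1)/(n − 1) = (4.3135 − 1)/(8 − 1) = 3.3135/7 = 0.4734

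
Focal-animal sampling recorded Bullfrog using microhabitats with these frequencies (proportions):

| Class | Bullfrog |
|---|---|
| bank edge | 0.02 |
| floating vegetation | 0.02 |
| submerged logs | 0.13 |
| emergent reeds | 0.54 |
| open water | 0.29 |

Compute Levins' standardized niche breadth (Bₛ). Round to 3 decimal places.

Σpᵢ² = 0.02² + 0.02² + 0.13² + 0.54² + 0.29² = 0.0004 + 0.0004 + 0.0169 + 0.2916 + 0.0841 = 0.3934
B = 1 / 0.3934 = 2.54194
Bₛ = (B − 1)/(n − 1) = (2.54194 − 1)/(5 − 1) = 1.54194/4 = 0.38549

0.385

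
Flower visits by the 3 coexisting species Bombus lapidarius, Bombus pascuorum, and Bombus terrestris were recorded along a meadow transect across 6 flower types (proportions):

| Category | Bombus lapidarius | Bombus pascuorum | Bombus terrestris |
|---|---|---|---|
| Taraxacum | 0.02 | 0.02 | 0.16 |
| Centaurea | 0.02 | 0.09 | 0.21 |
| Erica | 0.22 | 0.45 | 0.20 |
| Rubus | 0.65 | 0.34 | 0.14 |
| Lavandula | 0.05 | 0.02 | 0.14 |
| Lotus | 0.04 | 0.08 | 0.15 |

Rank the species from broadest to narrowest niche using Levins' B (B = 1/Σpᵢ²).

Bombus terrestris > Bombus pascuorum > Bombus lapidarius

Σp_lapiᵢ² = 0.02² + 0.02² + 0.22² + 0.65² + 0.05² + 0.04² = 0.0004 + 0.0004 + 0.0484 + 0.4225 + 0.0025 + 0.0016 = 0.4758
B_lapi = 1 / 0.4758 = 2.1017
Σp_pascᵢ² = 0.02² + 0.09² + 0.45² + 0.34² + 0.02² + 0.08² = 0.0004 + 0.0081 + 0.2025 + 0.1156 + 0.0004 + 0.0064 = 0.3334
B_pasc = 1 / 0.3334 = 2.9994
Σp_terrᵢ² = 0.16² + 0.21² + 0.20² + 0.14² + 0.14² + 0.15² = 0.0256 + 0.0441 + 0.0400 + 0.0196 + 0.0196 + 0.0225 = 0.1714
B_terr = 1 / 0.1714 = 5.8343
Ranking by B (broadest → narrowest): Bombus terrestris (5.83) > Bombus pascuorum (3.00) > Bombus lapidarius (2.10)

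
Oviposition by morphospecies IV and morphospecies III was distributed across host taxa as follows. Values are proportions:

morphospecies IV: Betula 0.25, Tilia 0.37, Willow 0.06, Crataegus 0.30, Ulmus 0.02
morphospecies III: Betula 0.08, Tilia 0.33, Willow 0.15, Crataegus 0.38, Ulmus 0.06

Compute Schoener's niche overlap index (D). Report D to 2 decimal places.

Σ|p₁ᵢ − p₂ᵢ| = 0.17 + 0.04 + 0.09 + 0.08 + 0.04 = 0.42
D = 1 − ½ × 0.42 = 1 − 0.210 = 0.7900

0.79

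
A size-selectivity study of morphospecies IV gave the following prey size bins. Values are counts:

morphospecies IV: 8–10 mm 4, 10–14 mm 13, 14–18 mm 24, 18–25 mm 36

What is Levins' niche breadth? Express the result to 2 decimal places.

2.88

Proportions for morphospecies IV (n=77): 4/77=0.0519, 13/77=0.1688, 24/77=0.3117, 36/77=0.4675
Σpᵢ² = 0.0519² + 0.1688² + 0.3117² + 0.4675² = 0.002694 + 0.028493 + 0.097157 + 0.218556 = 0.346900
B = 1 / 0.346900 = 2.8827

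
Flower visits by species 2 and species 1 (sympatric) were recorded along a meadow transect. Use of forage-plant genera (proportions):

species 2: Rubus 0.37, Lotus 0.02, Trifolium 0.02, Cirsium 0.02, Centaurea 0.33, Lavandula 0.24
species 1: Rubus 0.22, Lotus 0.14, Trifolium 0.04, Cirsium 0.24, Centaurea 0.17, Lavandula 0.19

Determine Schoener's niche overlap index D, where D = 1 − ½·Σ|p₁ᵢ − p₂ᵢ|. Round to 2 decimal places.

0.64

Σ|p₁ᵢ − p₂ᵢ| = 0.15 + 0.12 + 0.02 + 0.22 + 0.16 + 0.05 = 0.72
D = 1 − ½ × 0.72 = 1 − 0.360 = 0.6400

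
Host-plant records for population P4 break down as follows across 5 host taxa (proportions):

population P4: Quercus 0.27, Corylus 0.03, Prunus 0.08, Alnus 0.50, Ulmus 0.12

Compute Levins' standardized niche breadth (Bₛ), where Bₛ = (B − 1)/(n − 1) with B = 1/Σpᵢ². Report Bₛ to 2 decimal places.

0.48

Σpᵢ² = 0.27² + 0.03² + 0.08² + 0.50² + 0.12² = 0.0729 + 0.0009 + 0.0064 + 0.2500 + 0.0144 = 0.3446
B = 1 / 0.3446 = 2.9019
Bₛ = (B − 1)/(n − 1) = (2.9019 − 1)/(5 − 1) = 1.9019/4 = 0.4755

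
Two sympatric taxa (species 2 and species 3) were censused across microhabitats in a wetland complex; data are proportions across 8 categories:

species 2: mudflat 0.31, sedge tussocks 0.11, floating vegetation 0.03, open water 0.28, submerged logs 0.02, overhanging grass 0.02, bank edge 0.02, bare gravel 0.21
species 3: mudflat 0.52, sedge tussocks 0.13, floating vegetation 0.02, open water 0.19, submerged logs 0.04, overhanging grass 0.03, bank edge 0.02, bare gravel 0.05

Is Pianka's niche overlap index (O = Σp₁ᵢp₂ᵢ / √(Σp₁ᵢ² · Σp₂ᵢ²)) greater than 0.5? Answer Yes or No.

Yes

Σ p₁ᵢp₂ᵢ = 0.1612 + 0.0143 + 0.0006 + 0.0532 + 0.0008 + 0.0006 + 0.0004 + 0.0105 = 0.2416
Σp_1ᵢ² = 0.31² + 0.11² + 0.03² + 0.28² + 0.02² + 0.02² + 0.02² + 0.21² = 0.0961 + 0.0121 + 0.0009 + 0.0784 + 0.0004 + 0.0004 + 0.0004 + 0.0441 = 0.2328
Σp_2ᵢ² = 0.52² + 0.13² + 0.02² + 0.19² + 0.04² + 0.03² + 0.02² + 0.05² = 0.2704 + 0.0169 + 0.0004 + 0.0361 + 0.0016 + 0.0009 + 0.0004 + 0.0025 = 0.3292
O = 0.2416 / √(0.2328 × 0.3292) = 0.2416 / 0.27684 = 0.8727
O = 0.8727 > 0.5 → Yes.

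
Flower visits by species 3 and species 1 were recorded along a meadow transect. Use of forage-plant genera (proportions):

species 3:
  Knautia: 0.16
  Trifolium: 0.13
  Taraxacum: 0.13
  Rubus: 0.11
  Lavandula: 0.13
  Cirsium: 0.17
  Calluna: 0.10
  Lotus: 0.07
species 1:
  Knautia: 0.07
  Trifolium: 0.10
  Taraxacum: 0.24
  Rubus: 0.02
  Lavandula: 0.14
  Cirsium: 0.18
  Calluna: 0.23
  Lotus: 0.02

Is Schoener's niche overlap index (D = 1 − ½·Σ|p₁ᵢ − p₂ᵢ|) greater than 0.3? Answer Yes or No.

Yes

Σ|p₁ᵢ − p₂ᵢ| = 0.09 + 0.03 + 0.11 + 0.09 + 0.01 + 0.01 + 0.13 + 0.05 = 0.52
D = 1 − ½ × 0.52 = 1 − 0.260 = 0.7400
D = 0.7400 > 0.3 → Yes.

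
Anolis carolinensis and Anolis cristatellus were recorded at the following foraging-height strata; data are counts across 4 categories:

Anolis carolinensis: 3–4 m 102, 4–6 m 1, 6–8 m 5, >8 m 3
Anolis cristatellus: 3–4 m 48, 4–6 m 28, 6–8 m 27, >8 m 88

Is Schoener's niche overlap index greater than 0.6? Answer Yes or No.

No

Proportions for Anolis carolinensis (n=111): 102/111=0.9189, 1/111=0.0090, 5/111=0.0450, 3/111=0.0270
Proportions for Anolis cristatellus (n=191): 48/191=0.2513, 28/191=0.1466, 27/191=0.1414, 88/191=0.4607
Σ|p₁ᵢ − p₂ᵢ| = 0.6676 + 0.1376 + 0.0964 + 0.4337 = 1.3353
D = 1 − ½ × 1.3353 = 1 − 0.66765 = 0.33235
D = 0.33235 < 0.6 → No.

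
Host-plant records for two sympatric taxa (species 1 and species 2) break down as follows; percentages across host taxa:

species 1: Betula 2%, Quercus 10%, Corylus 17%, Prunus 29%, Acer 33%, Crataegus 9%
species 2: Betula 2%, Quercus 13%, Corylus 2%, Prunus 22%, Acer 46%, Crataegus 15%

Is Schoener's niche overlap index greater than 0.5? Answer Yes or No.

Convert percentages to proportions (divide by 100).
Σ|p₁ᵢ − p₂ᵢ| = 0.00 + 0.03 + 0.15 + 0.07 + 0.13 + 0.06 = 0.44
D = 1 − ½ × 0.44 = 1 − 0.220 = 0.7800
D = 0.7800 > 0.5 → Yes.

Yes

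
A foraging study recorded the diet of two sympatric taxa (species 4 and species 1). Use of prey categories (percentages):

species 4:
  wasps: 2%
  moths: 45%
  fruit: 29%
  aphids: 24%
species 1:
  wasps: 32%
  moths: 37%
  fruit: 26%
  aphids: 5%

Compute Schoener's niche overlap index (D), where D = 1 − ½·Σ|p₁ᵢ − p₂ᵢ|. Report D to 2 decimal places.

0.70

Convert percentages to proportions (divide by 100).
Σ|p₁ᵢ − p₂ᵢ| = 0.30 + 0.08 + 0.03 + 0.19 = 0.60
D = 1 − ½ × 0.60 = 1 − 0.300 = 0.7000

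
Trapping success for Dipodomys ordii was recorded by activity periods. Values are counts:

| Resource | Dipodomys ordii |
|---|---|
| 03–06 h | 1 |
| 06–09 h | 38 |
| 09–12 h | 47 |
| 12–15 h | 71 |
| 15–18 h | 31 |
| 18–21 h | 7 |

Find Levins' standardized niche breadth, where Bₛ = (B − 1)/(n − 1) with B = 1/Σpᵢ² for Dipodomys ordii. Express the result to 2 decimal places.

Proportions for Dipodomys ordii (n=195): 1/195=0.0051, 38/195=0.1949, 47/195=0.2410, 71/195=0.3641, 31/195=0.1590, 7/195=0.0359
Σpᵢ² = 0.0051² + 0.1949² + 0.2410² + 0.3641² + 0.1590² + 0.0359² = 0.000026 + 0.037986 + 0.058081 + 0.132569 + 0.025281 + 0.001289 = 0.255232
B = 1 / 0.255232 = 3.9180
Bₛ = (B − 1)/(n − 1) = (3.9180 − 1)/(6 − 1) = 2.9180/5 = 0.5836

0.58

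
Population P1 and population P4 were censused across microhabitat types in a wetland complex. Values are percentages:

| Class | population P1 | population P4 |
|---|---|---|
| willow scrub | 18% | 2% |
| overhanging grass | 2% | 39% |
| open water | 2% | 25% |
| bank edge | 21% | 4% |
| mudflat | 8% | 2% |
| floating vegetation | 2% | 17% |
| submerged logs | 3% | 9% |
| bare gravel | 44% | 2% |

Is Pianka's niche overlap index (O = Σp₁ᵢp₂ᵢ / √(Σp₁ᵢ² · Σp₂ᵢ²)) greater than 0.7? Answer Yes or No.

Convert percentages to proportions (divide by 100).
Σ p₁ᵢp₂ᵢ = 0.0036 + 0.0078 + 0.0050 + 0.0084 + 0.0016 + 0.0034 + 0.0027 + 0.0088 = 0.0413
Σp_1ᵢ² = 0.18² + 0.02² + 0.02² + 0.21² + 0.08² + 0.02² + 0.03² + 0.44² = 0.0324 + 0.0004 + 0.0004 + 0.0441 + 0.0064 + 0.0004 + 0.0009 + 0.1936 = 0.2786
Σp_2ᵢ² = 0.02² + 0.39² + 0.25² + 0.04² + 0.02² + 0.17² + 0.09² + 0.02² = 0.0004 + 0.1521 + 0.0625 + 0.0016 + 0.0004 + 0.0289 + 0.0081 + 0.0004 = 0.2544
O = 0.0413 / √(0.2786 × 0.2544) = 0.0413 / 0.26623 = 0.1551
O = 0.1551 < 0.7 → No.

No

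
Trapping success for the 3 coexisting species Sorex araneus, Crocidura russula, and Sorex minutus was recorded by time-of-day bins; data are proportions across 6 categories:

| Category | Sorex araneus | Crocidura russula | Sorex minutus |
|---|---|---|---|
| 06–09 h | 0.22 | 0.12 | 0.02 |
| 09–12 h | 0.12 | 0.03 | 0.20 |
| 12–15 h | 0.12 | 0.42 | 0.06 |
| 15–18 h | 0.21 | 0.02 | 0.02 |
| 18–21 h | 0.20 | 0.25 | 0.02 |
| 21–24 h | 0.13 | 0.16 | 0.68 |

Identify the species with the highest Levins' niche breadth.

Σp_aranᵢ² = 0.22² + 0.12² + 0.12² + 0.21² + 0.20² + 0.13² = 0.0484 + 0.0144 + 0.0144 + 0.0441 + 0.0400 + 0.0169 = 0.1782
B_aran = 1 / 0.1782 = 5.6117
Σp_russᵢ² = 0.12² + 0.03² + 0.42² + 0.02² + 0.25² + 0.16² = 0.0144 + 0.0009 + 0.1764 + 0.0004 + 0.0625 + 0.0256 = 0.2802
B_russ = 1 / 0.2802 = 3.5689
Σp_minuᵢ² = 0.02² + 0.20² + 0.06² + 0.02² + 0.02² + 0.68² = 0.0004 + 0.0400 + 0.0036 + 0.0004 + 0.0004 + 0.4624 = 0.5072
B_minu = 1 / 0.5072 = 1.9716
Highest B → broadest niche (most generalist): Sorex araneus (B = 5.61).

Sorex araneus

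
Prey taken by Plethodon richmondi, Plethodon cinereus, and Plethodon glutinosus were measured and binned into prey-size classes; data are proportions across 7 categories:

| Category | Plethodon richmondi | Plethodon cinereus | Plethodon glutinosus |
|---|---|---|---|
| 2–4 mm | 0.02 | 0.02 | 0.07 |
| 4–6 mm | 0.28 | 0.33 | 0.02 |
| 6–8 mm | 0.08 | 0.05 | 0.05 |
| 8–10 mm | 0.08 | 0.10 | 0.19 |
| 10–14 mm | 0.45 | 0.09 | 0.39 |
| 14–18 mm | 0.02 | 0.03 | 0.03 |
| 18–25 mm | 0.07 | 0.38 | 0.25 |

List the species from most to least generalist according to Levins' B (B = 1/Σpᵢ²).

Σp_richᵢ² = 0.02² + 0.28² + 0.08² + 0.08² + 0.45² + 0.02² + 0.07² = 0.0004 + 0.0784 + 0.0064 + 0.0064 + 0.2025 + 0.0004 + 0.0049 = 0.2994
B_rich = 1 / 0.2994 = 3.3400
Σp_cineᵢ² = 0.02² + 0.33² + 0.05² + 0.10² + 0.09² + 0.03² + 0.38² = 0.0004 + 0.1089 + 0.0025 + 0.0100 + 0.0081 + 0.0009 + 0.1444 = 0.2752
B_cine = 1 / 0.2752 = 3.6337
Σp_glutᵢ² = 0.07² + 0.02² + 0.05² + 0.19² + 0.39² + 0.03² + 0.25² = 0.0049 + 0.0004 + 0.0025 + 0.0361 + 0.1521 + 0.0009 + 0.0625 = 0.2594
B_glut = 1 / 0.2594 = 3.8551
Ranking by B (broadest → narrowest): Plethodon glutinosus (3.86) > Plethodon cinereus (3.63) > Plethodon richmondi (3.34)

Plethodon glutinosus > Plethodon cinereus > Plethodon richmondi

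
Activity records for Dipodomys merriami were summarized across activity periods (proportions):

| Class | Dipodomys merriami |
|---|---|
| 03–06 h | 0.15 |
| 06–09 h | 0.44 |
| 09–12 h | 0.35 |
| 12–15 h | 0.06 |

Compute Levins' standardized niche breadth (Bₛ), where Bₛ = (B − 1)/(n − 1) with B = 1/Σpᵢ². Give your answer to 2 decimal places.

0.64

Σpᵢ² = 0.15² + 0.44² + 0.35² + 0.06² = 0.0225 + 0.1936 + 0.1225 + 0.0036 = 0.3422
B = 1 / 0.3422 = 2.9223
Bₛ = (B − 1)/(n − 1) = (2.9223 − 1)/(4 − 1) = 1.9223/3 = 0.6408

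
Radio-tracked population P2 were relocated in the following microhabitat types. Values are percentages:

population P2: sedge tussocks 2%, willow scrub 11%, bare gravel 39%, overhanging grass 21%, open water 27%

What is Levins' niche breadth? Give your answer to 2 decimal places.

3.55

Convert percentages to proportions (divide by 100).
Σpᵢ² = 0.02² + 0.11² + 0.39² + 0.21² + 0.27² = 0.0004 + 0.0121 + 0.1521 + 0.0441 + 0.0729 = 0.2816
B = 1 / 0.2816 = 3.5511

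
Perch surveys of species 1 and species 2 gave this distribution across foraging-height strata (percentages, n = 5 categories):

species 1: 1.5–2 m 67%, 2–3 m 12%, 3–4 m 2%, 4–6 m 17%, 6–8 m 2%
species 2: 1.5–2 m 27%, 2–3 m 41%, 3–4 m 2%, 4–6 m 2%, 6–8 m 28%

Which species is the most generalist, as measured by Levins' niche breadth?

Convert percentages to proportions (divide by 100).
Σp_1ᵢ² = 0.67² + 0.12² + 0.02² + 0.17² + 0.02² = 0.4489 + 0.0144 + 0.0004 + 0.0289 + 0.0004 = 0.4930
B_1 = 1 / 0.4930 = 2.0284
Σp_2ᵢ² = 0.27² + 0.41² + 0.02² + 0.02² + 0.28² = 0.0729 + 0.1681 + 0.0004 + 0.0004 + 0.0784 = 0.3202
B_2 = 1 / 0.3202 = 3.1230
Highest B → broadest niche (most generalist): species 2 (B = 3.12).

species 2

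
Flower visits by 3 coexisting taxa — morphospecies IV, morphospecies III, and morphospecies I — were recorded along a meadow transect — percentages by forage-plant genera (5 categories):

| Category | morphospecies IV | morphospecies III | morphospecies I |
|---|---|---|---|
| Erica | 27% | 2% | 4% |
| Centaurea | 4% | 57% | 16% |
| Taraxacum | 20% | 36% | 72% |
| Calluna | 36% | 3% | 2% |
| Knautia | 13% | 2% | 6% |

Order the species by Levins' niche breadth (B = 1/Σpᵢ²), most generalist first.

Convert percentages to proportions (divide by 100).
Σp_IVᵢ² = 0.27² + 0.04² + 0.20² + 0.36² + 0.13² = 0.0729 + 0.0016 + 0.0400 + 0.1296 + 0.0169 = 0.2610
B_IV = 1 / 0.2610 = 3.8314
Σp_IIIᵢ² = 0.02² + 0.57² + 0.36² + 0.03² + 0.02² = 0.0004 + 0.3249 + 0.1296 + 0.0009 + 0.0004 = 0.4562
B_III = 1 / 0.4562 = 2.1920
Σp_Iᵢ² = 0.04² + 0.16² + 0.72² + 0.02² + 0.06² = 0.0016 + 0.0256 + 0.5184 + 0.0004 + 0.0036 = 0.5496
B_I = 1 / 0.5496 = 1.8195
Ranking by B (broadest → narrowest): morphospecies IV (3.83) > morphospecies III (2.19) > morphospecies I (1.82)

morphospecies IV > morphospecies III > morphospecies I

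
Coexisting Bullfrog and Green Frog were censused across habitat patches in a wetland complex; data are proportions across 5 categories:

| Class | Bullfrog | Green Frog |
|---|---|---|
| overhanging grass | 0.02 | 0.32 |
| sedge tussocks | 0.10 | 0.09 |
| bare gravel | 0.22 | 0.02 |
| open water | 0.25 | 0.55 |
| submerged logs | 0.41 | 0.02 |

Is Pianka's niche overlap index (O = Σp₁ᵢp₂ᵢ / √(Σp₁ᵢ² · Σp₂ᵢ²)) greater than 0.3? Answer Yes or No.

Σ p₁ᵢp₂ᵢ = 0.0064 + 0.0090 + 0.0044 + 0.1375 + 0.0082 = 0.1655
Σp_1ᵢ² = 0.02² + 0.10² + 0.22² + 0.25² + 0.41² = 0.0004 + 0.0100 + 0.0484 + 0.0625 + 0.1681 = 0.2894
Σp_2ᵢ² = 0.32² + 0.09² + 0.02² + 0.55² + 0.02² = 0.1024 + 0.0081 + 0.0004 + 0.3025 + 0.0004 = 0.4138
O = 0.1655 / √(0.2894 × 0.4138) = 0.1655 / 0.34605 = 0.4783
O = 0.4783 > 0.3 → Yes.

Yes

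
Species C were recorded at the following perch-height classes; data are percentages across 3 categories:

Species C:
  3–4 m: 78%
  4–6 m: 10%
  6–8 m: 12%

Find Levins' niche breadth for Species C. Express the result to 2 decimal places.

Convert percentages to proportions (divide by 100).
Σpᵢ² = 0.78² + 0.10² + 0.12² = 0.6084 + 0.0100 + 0.0144 = 0.6328
B = 1 / 0.6328 = 1.5803

1.58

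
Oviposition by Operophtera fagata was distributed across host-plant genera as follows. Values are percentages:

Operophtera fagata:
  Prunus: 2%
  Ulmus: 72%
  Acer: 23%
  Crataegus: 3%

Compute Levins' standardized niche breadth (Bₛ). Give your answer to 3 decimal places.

Convert percentages to proportions (divide by 100).
Σpᵢ² = 0.02² + 0.72² + 0.23² + 0.03² = 0.0004 + 0.5184 + 0.0529 + 0.0009 = 0.5726
B = 1 / 0.5726 = 1.74642
Bₛ = (B − 1)/(n − 1) = (1.74642 − 1)/(4 − 1) = 0.74642/3 = 0.24881

0.249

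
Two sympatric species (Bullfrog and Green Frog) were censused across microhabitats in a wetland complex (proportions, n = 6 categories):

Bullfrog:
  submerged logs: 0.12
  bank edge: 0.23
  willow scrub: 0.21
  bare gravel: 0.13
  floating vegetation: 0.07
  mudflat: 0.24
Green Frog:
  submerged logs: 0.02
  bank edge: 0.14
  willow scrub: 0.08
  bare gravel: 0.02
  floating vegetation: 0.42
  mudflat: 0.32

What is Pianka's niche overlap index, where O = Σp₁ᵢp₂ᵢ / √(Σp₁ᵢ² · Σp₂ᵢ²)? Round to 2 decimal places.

Σ p₁ᵢp₂ᵢ = 0.0024 + 0.0322 + 0.0168 + 0.0026 + 0.0294 + 0.0768 = 0.1602
Σp_1ᵢ² = 0.12² + 0.23² + 0.21² + 0.13² + 0.07² + 0.24² = 0.0144 + 0.0529 + 0.0441 + 0.0169 + 0.0049 + 0.0576 = 0.1908
Σp_2ᵢ² = 0.02² + 0.14² + 0.08² + 0.02² + 0.42² + 0.32² = 0.0004 + 0.0196 + 0.0064 + 0.0004 + 0.1764 + 0.1024 = 0.3056
O = 0.1602 / √(0.1908 × 0.3056) = 0.1602 / 0.24147 = 0.6634

0.66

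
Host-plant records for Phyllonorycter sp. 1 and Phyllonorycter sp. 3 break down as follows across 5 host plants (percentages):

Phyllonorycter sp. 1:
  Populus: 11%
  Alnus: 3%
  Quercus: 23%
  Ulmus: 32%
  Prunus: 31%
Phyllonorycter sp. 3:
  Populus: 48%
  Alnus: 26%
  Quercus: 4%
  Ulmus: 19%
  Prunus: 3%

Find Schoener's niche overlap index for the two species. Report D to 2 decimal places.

0.40

Convert percentages to proportions (divide by 100).
Σ|p₁ᵢ − p₂ᵢ| = 0.37 + 0.23 + 0.19 + 0.13 + 0.28 = 1.20
D = 1 − ½ × 1.20 = 1 − 0.600 = 0.4000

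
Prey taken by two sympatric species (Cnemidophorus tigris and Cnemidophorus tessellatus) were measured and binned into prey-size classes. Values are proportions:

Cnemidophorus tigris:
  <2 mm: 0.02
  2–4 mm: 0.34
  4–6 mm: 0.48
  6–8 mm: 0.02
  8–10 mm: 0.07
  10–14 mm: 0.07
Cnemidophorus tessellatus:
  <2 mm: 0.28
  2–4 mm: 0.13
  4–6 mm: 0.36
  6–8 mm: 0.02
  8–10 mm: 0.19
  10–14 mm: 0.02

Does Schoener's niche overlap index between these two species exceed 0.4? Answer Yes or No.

Σ|p₁ᵢ − p₂ᵢ| = 0.26 + 0.21 + 0.12 + 0.00 + 0.12 + 0.05 = 0.76
D = 1 − ½ × 0.76 = 1 − 0.380 = 0.6200
D = 0.6200 > 0.4 → Yes.

Yes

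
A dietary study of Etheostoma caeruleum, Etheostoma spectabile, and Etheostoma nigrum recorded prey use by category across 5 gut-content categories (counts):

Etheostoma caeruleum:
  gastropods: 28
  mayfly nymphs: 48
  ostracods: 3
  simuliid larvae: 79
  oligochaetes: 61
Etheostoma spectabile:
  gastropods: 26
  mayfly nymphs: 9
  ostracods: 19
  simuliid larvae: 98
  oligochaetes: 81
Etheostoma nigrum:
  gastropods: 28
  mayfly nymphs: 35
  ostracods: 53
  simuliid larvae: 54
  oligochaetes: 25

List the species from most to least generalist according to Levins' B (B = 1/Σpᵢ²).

Etheostoma nigrum > Etheostoma caeruleum > Etheostoma spectabile

Proportions for Etheostoma caeruleum (n=219): 28/219=0.1279, 48/219=0.2192, 3/219=0.0137, 79/219=0.3607, 61/219=0.2785
Proportions for Etheostoma spectabile (n=233): 26/233=0.1116, 9/233=0.0386, 19/233=0.0815, 98/233=0.4206, 81/233=0.3476
Proportions for Etheostoma nigrum (n=195): 28/195=0.1436, 35/195=0.1795, 53/195=0.2718, 54/195=0.2769, 25/195=0.1282
Σp_caerᵢ² = 0.1279² + 0.2192² + 0.0137² + 0.3607² + 0.2785² = 0.016358 + 0.048049 + 0.000188 + 0.130104 + 0.077562 = 0.272261
B_caer = 1 / 0.272261 = 3.6729
Σp_specᵢ² = 0.1116² + 0.0386² + 0.0815² + 0.4206² + 0.3476² = 0.012455 + 0.001490 + 0.006642 + 0.176904 + 0.120826 = 0.318317
B_spec = 1 / 0.318317 = 3.1415
Σp_nigrᵢ² = 0.1436² + 0.1795² + 0.2718² + 0.2769² + 0.1282² = 0.020621 + 0.032220 + 0.073875 + 0.076674 + 0.016435 = 0.219825
B_nigr = 1 / 0.219825 = 4.5491
Ranking by B (broadest → narrowest): Etheostoma nigrum (4.55) > Etheostoma caeruleum (3.67) > Etheostoma spectabile (3.14)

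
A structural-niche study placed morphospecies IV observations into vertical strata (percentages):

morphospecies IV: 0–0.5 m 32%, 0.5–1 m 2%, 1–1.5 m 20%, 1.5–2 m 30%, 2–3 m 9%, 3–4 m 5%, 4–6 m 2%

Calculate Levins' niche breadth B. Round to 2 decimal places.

4.10

Convert percentages to proportions (divide by 100).
Σpᵢ² = 0.32² + 0.02² + 0.20² + 0.30² + 0.09² + 0.05² + 0.02² = 0.1024 + 0.0004 + 0.0400 + 0.0900 + 0.0081 + 0.0025 + 0.0004 = 0.2438
B = 1 / 0.2438 = 4.1017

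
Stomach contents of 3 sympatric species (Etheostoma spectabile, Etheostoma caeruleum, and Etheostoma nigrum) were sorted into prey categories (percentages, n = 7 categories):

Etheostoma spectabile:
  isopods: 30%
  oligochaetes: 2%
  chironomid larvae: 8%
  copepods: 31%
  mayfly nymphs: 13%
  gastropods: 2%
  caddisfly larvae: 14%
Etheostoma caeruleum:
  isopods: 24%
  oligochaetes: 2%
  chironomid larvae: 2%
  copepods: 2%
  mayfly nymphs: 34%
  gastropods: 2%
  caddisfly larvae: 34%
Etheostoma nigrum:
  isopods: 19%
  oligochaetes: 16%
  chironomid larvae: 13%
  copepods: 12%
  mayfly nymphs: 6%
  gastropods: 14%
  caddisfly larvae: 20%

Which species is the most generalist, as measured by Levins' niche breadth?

Convert percentages to proportions (divide by 100).
Σp_specᵢ² = 0.30² + 0.02² + 0.08² + 0.31² + 0.13² + 0.02² + 0.14² = 0.0900 + 0.0004 + 0.0064 + 0.0961 + 0.0169 + 0.0004 + 0.0196 = 0.2298
B_spec = 1 / 0.2298 = 4.3516
Σp_caerᵢ² = 0.24² + 0.02² + 0.02² + 0.02² + 0.34² + 0.02² + 0.34² = 0.0576 + 0.0004 + 0.0004 + 0.0004 + 0.1156 + 0.0004 + 0.1156 = 0.2904
B_caer = 1 / 0.2904 = 3.4435
Σp_nigrᵢ² = 0.19² + 0.16² + 0.13² + 0.12² + 0.06² + 0.14² + 0.20² = 0.0361 + 0.0256 + 0.0169 + 0.0144 + 0.0036 + 0.0196 + 0.0400 = 0.1562
B_nigr = 1 / 0.1562 = 6.4020
Highest B → broadest niche (most generalist): Etheostoma nigrum (B = 6.40).

Etheostoma nigrum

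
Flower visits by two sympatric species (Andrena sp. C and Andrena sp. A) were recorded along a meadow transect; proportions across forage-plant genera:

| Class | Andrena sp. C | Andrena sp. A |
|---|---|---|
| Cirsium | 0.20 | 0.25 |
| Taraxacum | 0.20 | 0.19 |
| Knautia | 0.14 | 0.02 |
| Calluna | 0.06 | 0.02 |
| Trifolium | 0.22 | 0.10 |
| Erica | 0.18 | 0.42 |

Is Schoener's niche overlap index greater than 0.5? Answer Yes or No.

Σ|p₁ᵢ − p₂ᵢ| = 0.05 + 0.01 + 0.12 + 0.04 + 0.12 + 0.24 = 0.58
D = 1 − ½ × 0.58 = 1 − 0.290 = 0.7100
D = 0.7100 > 0.5 → Yes.

Yes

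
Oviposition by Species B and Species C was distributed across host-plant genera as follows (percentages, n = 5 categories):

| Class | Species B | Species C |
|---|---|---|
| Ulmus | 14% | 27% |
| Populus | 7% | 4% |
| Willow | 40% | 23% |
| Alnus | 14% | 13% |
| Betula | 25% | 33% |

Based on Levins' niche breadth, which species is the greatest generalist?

Species C

Convert percentages to proportions (divide by 100).
Σp_Bᵢ² = 0.14² + 0.07² + 0.40² + 0.14² + 0.25² = 0.0196 + 0.0049 + 0.1600 + 0.0196 + 0.0625 = 0.2666
B_B = 1 / 0.2666 = 3.7509
Σp_Cᵢ² = 0.27² + 0.04² + 0.23² + 0.13² + 0.33² = 0.0729 + 0.0016 + 0.0529 + 0.0169 + 0.1089 = 0.2532
B_C = 1 / 0.2532 = 3.9494
Highest B → broadest niche (most generalist): Species C (B = 3.95).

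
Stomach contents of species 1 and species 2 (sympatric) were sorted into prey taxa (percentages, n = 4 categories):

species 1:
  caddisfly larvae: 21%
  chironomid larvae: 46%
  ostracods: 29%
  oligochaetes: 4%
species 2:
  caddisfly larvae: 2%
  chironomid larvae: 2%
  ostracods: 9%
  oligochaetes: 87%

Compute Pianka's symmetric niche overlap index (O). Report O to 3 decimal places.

0.145

Convert percentages to proportions (divide by 100).
Σ p₁ᵢp₂ᵢ = 0.0042 + 0.0092 + 0.0261 + 0.0348 = 0.0743
Σp_1ᵢ² = 0.21² + 0.46² + 0.29² + 0.04² = 0.0441 + 0.2116 + 0.0841 + 0.0016 = 0.3414
Σp_2ᵢ² = 0.02² + 0.02² + 0.09² + 0.87² = 0.0004 + 0.0004 + 0.0081 + 0.7569 = 0.7658
O = 0.0743 / √(0.3414 × 0.7658) = 0.0743 / 0.511316 = 0.14531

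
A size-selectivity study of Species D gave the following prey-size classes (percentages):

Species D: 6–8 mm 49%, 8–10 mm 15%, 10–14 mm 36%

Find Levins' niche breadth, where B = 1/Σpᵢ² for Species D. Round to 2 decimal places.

Convert percentages to proportions (divide by 100).
Σpᵢ² = 0.49² + 0.15² + 0.36² = 0.2401 + 0.0225 + 0.1296 = 0.3922
B = 1 / 0.3922 = 2.5497

2.55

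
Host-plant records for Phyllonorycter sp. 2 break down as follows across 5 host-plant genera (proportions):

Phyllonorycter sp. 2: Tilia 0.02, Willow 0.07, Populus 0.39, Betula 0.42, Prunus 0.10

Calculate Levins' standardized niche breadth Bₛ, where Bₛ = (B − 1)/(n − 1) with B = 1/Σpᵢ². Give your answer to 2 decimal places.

Σpᵢ² = 0.02² + 0.07² + 0.39² + 0.42² + 0.10² = 0.0004 + 0.0049 + 0.1521 + 0.1764 + 0.0100 = 0.3438
B = 1 / 0.3438 = 2.9087
Bₛ = (B − 1)/(n − 1) = (2.9087 − 1)/(5 − 1) = 1.9087/4 = 0.4772

0.48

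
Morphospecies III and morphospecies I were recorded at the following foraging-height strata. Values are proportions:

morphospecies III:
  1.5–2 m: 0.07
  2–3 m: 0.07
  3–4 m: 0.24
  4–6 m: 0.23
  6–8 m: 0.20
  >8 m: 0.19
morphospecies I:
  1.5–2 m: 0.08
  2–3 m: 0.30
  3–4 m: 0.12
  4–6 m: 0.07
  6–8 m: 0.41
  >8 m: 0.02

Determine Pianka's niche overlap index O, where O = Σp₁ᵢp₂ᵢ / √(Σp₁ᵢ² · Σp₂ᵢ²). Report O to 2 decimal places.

0.67

Σ p₁ᵢp₂ᵢ = 0.0056 + 0.0210 + 0.0288 + 0.0161 + 0.0820 + 0.0038 = 0.1573
Σp_1ᵢ² = 0.07² + 0.07² + 0.24² + 0.23² + 0.20² + 0.19² = 0.0049 + 0.0049 + 0.0576 + 0.0529 + 0.0400 + 0.0361 = 0.1964
Σp_2ᵢ² = 0.08² + 0.30² + 0.12² + 0.07² + 0.41² + 0.02² = 0.0064 + 0.0900 + 0.0144 + 0.0049 + 0.1681 + 0.0004 = 0.2842
O = 0.1573 / √(0.1964 × 0.2842) = 0.1573 / 0.23626 = 0.6658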